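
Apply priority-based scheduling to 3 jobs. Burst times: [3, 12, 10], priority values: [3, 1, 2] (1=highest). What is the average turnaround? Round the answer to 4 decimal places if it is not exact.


Sort by priority (ascending = highest first):
Order: [(1, 12), (2, 10), (3, 3)]
Completion times:
  Priority 1, burst=12, C=12
  Priority 2, burst=10, C=22
  Priority 3, burst=3, C=25
Average turnaround = 59/3 = 19.6667

19.6667


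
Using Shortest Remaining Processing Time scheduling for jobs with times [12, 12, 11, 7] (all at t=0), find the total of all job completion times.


Since all jobs arrive at t=0, SRPT equals SPT ordering.
SPT order: [7, 11, 12, 12]
Completion times:
  Job 1: p=7, C=7
  Job 2: p=11, C=18
  Job 3: p=12, C=30
  Job 4: p=12, C=42
Total completion time = 7 + 18 + 30 + 42 = 97

97


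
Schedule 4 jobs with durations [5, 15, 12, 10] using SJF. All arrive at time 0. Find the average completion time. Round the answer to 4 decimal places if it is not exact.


SJF order (ascending): [5, 10, 12, 15]
Completion times:
  Job 1: burst=5, C=5
  Job 2: burst=10, C=15
  Job 3: burst=12, C=27
  Job 4: burst=15, C=42
Average completion = 89/4 = 22.25

22.25


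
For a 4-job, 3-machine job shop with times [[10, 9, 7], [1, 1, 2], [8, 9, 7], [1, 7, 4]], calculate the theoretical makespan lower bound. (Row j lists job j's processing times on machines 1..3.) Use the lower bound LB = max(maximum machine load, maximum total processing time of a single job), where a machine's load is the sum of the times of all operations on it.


Machine loads:
  Machine 1: 10 + 1 + 8 + 1 = 20
  Machine 2: 9 + 1 + 9 + 7 = 26
  Machine 3: 7 + 2 + 7 + 4 = 20
Max machine load = 26
Job totals:
  Job 1: 26
  Job 2: 4
  Job 3: 24
  Job 4: 12
Max job total = 26
Lower bound = max(26, 26) = 26

26


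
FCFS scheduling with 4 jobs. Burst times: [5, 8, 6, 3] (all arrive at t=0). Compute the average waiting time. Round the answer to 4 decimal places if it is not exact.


FCFS order (as given): [5, 8, 6, 3]
Waiting times:
  Job 1: wait = 0
  Job 2: wait = 5
  Job 3: wait = 13
  Job 4: wait = 19
Sum of waiting times = 37
Average waiting time = 37/4 = 9.25

9.25


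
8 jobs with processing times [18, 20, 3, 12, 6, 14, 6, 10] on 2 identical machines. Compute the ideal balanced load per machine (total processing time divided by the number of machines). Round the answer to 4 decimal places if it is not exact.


Total processing time = 18 + 20 + 3 + 12 + 6 + 14 + 6 + 10 = 89
Number of machines = 2
Ideal balanced load = 89 / 2 = 44.5

44.5


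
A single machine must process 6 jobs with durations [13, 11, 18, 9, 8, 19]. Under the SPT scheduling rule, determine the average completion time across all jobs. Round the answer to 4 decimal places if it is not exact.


Sort jobs by processing time (SPT order): [8, 9, 11, 13, 18, 19]
Compute completion times sequentially:
  Job 1: processing = 8, completes at 8
  Job 2: processing = 9, completes at 17
  Job 3: processing = 11, completes at 28
  Job 4: processing = 13, completes at 41
  Job 5: processing = 18, completes at 59
  Job 6: processing = 19, completes at 78
Sum of completion times = 231
Average completion time = 231/6 = 38.5

38.5


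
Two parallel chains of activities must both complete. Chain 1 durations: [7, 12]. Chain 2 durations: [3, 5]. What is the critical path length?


Path A total = 7 + 12 = 19
Path B total = 3 + 5 = 8
Critical path = longest path = max(19, 8) = 19

19


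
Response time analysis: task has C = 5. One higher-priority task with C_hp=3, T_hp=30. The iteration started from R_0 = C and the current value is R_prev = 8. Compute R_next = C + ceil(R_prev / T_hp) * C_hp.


R_next = C + ceil(R_prev / T_hp) * C_hp
ceil(8 / 30) = ceil(0.2667) = 1
Interference = 1 * 3 = 3
R_next = 5 + 3 = 8
R_next = R_prev, so the iteration has converged (response time = 8).

8


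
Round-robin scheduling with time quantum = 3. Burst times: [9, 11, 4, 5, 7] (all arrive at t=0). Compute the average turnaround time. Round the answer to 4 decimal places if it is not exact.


Time quantum = 3
Execution trace:
  J1 runs 3 units, time = 3
  J2 runs 3 units, time = 6
  J3 runs 3 units, time = 9
  J4 runs 3 units, time = 12
  J5 runs 3 units, time = 15
  J1 runs 3 units, time = 18
  J2 runs 3 units, time = 21
  J3 runs 1 units, time = 22
  J4 runs 2 units, time = 24
  J5 runs 3 units, time = 27
  J1 runs 3 units, time = 30
  J2 runs 3 units, time = 33
  J5 runs 1 units, time = 34
  J2 runs 2 units, time = 36
Finish times: [30, 36, 22, 24, 34]
Average turnaround = 146/5 = 29.2

29.2


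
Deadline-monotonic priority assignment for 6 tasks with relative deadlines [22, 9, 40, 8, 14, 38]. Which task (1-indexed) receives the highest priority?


Sort tasks by relative deadline (ascending):
  Task 4: deadline = 8
  Task 2: deadline = 9
  Task 5: deadline = 14
  Task 1: deadline = 22
  Task 6: deadline = 38
  Task 3: deadline = 40
Priority order (highest first): [4, 2, 5, 1, 6, 3]
Highest priority task = 4

4


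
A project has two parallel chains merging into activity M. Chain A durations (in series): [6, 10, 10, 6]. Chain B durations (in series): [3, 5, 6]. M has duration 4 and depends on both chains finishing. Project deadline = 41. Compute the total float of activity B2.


Forward pass: ES(B2) = sum of predecessors on chain B = 3
EF = ES + duration = 3 + 5 = 8
Backward pass: LF(M) = deadline = 41; LS(M) = 41 - 4 = 37
LF(B2) = LS(M) - sum(successors on chain B) = 37 - 6 = 31
LS = LF - duration = 31 - 5 = 26
Total float = LS - ES = 26 - 3 = 23

23


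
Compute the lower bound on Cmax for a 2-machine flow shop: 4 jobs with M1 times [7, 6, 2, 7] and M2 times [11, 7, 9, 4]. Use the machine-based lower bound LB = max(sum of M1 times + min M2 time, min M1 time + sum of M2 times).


LB1 = sum(M1 times) + min(M2 times) = 22 + 4 = 26
LB2 = min(M1 times) + sum(M2 times) = 2 + 31 = 33
Lower bound = max(LB1, LB2) = max(26, 33) = 33

33


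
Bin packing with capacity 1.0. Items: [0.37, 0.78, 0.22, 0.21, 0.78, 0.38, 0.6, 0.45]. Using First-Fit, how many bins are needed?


Place items sequentially using First-Fit:
  Item 0.37 -> new Bin 1
  Item 0.78 -> new Bin 2
  Item 0.22 -> Bin 1 (now 0.59)
  Item 0.21 -> Bin 1 (now 0.8)
  Item 0.78 -> new Bin 3
  Item 0.38 -> new Bin 4
  Item 0.6 -> Bin 4 (now 0.98)
  Item 0.45 -> new Bin 5
Total bins used = 5

5


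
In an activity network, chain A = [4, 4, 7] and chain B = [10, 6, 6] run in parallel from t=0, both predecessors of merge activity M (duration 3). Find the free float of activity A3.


ES(A3) = sum of predecessors on chain A = 8
EF(A3) = ES + duration = 8 + 7 = 15
Successor of A3 is M. ES(M) = max(sum(A), sum(B)) = max(15, 22) = 22
Free float = ES(successor) - EF(current) = 22 - 15 = 7

7


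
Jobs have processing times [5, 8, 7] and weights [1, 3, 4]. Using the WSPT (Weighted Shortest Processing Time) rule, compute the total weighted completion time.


Compute p/w ratios and sort ascending (WSPT): [(7, 4), (8, 3), (5, 1)]
Compute weighted completion times:
  Job (p=7,w=4): C=7, w*C=4*7=28
  Job (p=8,w=3): C=15, w*C=3*15=45
  Job (p=5,w=1): C=20, w*C=1*20=20
Total weighted completion time = 93

93


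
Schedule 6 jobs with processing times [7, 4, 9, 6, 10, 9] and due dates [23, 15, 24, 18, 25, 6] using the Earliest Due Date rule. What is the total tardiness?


Sort by due date (EDD order): [(9, 6), (4, 15), (6, 18), (7, 23), (9, 24), (10, 25)]
Compute completion times and tardiness:
  Job 1: p=9, d=6, C=9, tardiness=max(0,9-6)=3
  Job 2: p=4, d=15, C=13, tardiness=max(0,13-15)=0
  Job 3: p=6, d=18, C=19, tardiness=max(0,19-18)=1
  Job 4: p=7, d=23, C=26, tardiness=max(0,26-23)=3
  Job 5: p=9, d=24, C=35, tardiness=max(0,35-24)=11
  Job 6: p=10, d=25, C=45, tardiness=max(0,45-25)=20
Total tardiness = 38

38


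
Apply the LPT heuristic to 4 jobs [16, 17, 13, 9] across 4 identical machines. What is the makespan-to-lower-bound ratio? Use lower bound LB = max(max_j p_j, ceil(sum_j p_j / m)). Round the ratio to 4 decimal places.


LPT order: [17, 16, 13, 9]
Machine loads after assignment: [17, 16, 13, 9]
LPT makespan = 17
Lower bound = max(max_job, ceil(total/4)) = max(17, 14) = 17
Ratio = 17 / 17 = 1.0

1.0


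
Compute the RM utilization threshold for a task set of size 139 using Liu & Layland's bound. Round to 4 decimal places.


Compute 2^(1/139) = 1.0049991245
Subtract 1: 1.0049991245 - 1 = 0.0049991245
Multiply by n: 139 * 0.0049991245 = 0.6948783055
Round to 4 dp: 0.6949

0.6949


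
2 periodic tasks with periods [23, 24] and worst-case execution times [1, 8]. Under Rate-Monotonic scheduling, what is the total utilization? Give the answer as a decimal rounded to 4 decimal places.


Compute individual utilizations (exact fractions):
  Task 1: C/T = 1/23 (approx. 0.0435)
  Task 2: C/T = 8/24 = 1/3 (approx. 0.3333)
Total utilization U = 1/23 + 1/3 = 26/69
Rounded to 4 decimal places: U = 0.3768
RM (Liu & Layland) bound for 2 tasks = 0.828427; compare with U = 26/69 (approx. 0.376812)
U <= bound, so schedulable by RM sufficient condition.

0.3768


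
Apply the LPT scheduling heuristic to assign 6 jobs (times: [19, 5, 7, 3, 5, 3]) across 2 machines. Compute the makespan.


Sort jobs in decreasing order (LPT): [19, 7, 5, 5, 3, 3]
Assign each job to the least loaded machine:
  Machine 1: jobs [19, 3], load = 22
  Machine 2: jobs [7, 5, 5, 3], load = 20
Makespan = max load = 22

22


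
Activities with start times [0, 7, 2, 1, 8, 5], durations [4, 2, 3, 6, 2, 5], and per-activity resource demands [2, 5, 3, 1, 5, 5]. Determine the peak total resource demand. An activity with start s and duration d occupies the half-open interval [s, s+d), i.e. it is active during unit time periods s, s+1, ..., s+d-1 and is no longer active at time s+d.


Each activity i is active on [start_i, start_i + duration_i).
Compute total resource usage per time slot:
  t=0: active resources = [2], total = 2
  t=1: active resources = [2, 1], total = 3
  t=2: active resources = [2, 3, 1], total = 6
  t=3: active resources = [2, 3, 1], total = 6
  t=4: active resources = [3, 1], total = 4
  t=5: active resources = [1, 5], total = 6
  t=6: active resources = [1, 5], total = 6
  t=7: active resources = [5, 5], total = 10
  t=8: active resources = [5, 5, 5], total = 15
  t=9: active resources = [5, 5], total = 10
Peak resource demand = 15

15


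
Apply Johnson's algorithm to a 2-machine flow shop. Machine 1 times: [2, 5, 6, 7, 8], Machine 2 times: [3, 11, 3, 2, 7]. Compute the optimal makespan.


Apply Johnson's rule:
  Group 1 (a <= b): [(1, 2, 3), (2, 5, 11)]
  Group 2 (a > b): [(5, 8, 7), (3, 6, 3), (4, 7, 2)]
Optimal job order: [1, 2, 5, 3, 4]
Schedule:
  Job 1: M1 done at 2, M2 done at 5
  Job 2: M1 done at 7, M2 done at 18
  Job 5: M1 done at 15, M2 done at 25
  Job 3: M1 done at 21, M2 done at 28
  Job 4: M1 done at 28, M2 done at 30
Makespan = 30

30


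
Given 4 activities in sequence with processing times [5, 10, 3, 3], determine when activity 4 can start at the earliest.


Activity 4 starts after activities 1 through 3 complete.
Predecessor durations: [5, 10, 3]
ES = 5 + 10 + 3 = 18

18


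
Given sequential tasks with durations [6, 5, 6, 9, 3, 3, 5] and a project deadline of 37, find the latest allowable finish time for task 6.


LF(activity 6) = deadline - sum of successor durations
Successors: activities 7 through 7 with durations [5]
Sum of successor durations = 5
LF = 37 - 5 = 32

32


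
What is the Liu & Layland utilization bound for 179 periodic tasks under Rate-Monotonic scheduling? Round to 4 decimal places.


Compute 2^(1/179) = 1.0038798378
Subtract 1: 1.0038798378 - 1 = 0.0038798378
Multiply by n: 179 * 0.0038798378 = 0.6944909662
Round to 4 dp: 0.6945

0.6945


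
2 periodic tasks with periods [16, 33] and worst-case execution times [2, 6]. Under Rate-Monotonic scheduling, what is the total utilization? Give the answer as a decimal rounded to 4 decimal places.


Compute individual utilizations (exact fractions):
  Task 1: C/T = 2/16 = 1/8 (approx. 0.125)
  Task 2: C/T = 6/33 = 2/11 (approx. 0.1818)
Total utilization U = 1/8 + 2/11 = 27/88
Rounded to 4 decimal places: U = 0.3068
RM (Liu & Layland) bound for 2 tasks = 0.828427; compare with U = 27/88 (approx. 0.306818)
U <= bound, so schedulable by RM sufficient condition.

0.3068


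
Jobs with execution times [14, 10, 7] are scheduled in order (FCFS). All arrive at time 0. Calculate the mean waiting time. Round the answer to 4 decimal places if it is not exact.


FCFS order (as given): [14, 10, 7]
Waiting times:
  Job 1: wait = 0
  Job 2: wait = 14
  Job 3: wait = 24
Sum of waiting times = 38
Average waiting time = 38/3 = 12.6667

12.6667


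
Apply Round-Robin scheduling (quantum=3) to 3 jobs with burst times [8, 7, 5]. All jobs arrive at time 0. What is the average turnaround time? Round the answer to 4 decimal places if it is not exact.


Time quantum = 3
Execution trace:
  J1 runs 3 units, time = 3
  J2 runs 3 units, time = 6
  J3 runs 3 units, time = 9
  J1 runs 3 units, time = 12
  J2 runs 3 units, time = 15
  J3 runs 2 units, time = 17
  J1 runs 2 units, time = 19
  J2 runs 1 units, time = 20
Finish times: [19, 20, 17]
Average turnaround = 56/3 = 18.6667

18.6667


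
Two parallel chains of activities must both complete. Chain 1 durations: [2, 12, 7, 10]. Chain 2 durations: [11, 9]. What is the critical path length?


Path A total = 2 + 12 + 7 + 10 = 31
Path B total = 11 + 9 = 20
Critical path = longest path = max(31, 20) = 31

31


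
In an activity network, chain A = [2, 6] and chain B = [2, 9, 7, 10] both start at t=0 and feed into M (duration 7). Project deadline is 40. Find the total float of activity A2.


Forward pass: ES(A2) = sum of predecessors on chain A = 2
EF = ES + duration = 2 + 6 = 8
Backward pass: LF(M) = deadline = 40; LS(M) = 40 - 7 = 33
LF(A2) = LS(M) - sum(successors on chain A) = 33 - 0 = 33
LS = LF - duration = 33 - 6 = 27
Total float = LS - ES = 27 - 2 = 25

25


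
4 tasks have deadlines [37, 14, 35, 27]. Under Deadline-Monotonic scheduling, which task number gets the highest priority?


Sort tasks by relative deadline (ascending):
  Task 2: deadline = 14
  Task 4: deadline = 27
  Task 3: deadline = 35
  Task 1: deadline = 37
Priority order (highest first): [2, 4, 3, 1]
Highest priority task = 2

2


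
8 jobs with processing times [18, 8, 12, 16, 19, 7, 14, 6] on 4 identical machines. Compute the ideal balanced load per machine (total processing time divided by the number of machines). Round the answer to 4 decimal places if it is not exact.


Total processing time = 18 + 8 + 12 + 16 + 19 + 7 + 14 + 6 = 100
Number of machines = 4
Ideal balanced load = 100 / 4 = 25.0

25.0


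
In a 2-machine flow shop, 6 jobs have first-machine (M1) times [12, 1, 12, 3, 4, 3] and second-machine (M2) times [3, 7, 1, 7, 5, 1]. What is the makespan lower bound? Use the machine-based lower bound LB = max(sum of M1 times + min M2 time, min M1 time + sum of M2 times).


LB1 = sum(M1 times) + min(M2 times) = 35 + 1 = 36
LB2 = min(M1 times) + sum(M2 times) = 1 + 24 = 25
Lower bound = max(LB1, LB2) = max(36, 25) = 36

36


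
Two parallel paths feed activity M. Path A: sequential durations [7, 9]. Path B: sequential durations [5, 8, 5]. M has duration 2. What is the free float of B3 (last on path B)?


ES(B3) = sum of predecessors on chain B = 13
EF(B3) = ES + duration = 13 + 5 = 18
Successor of B3 is M. ES(M) = max(sum(A), sum(B)) = max(16, 18) = 18
Free float = ES(successor) - EF(current) = 18 - 18 = 0

0


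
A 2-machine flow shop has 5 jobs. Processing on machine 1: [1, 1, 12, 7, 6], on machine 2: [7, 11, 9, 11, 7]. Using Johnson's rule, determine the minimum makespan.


Apply Johnson's rule:
  Group 1 (a <= b): [(1, 1, 7), (2, 1, 11), (5, 6, 7), (4, 7, 11)]
  Group 2 (a > b): [(3, 12, 9)]
Optimal job order: [1, 2, 5, 4, 3]
Schedule:
  Job 1: M1 done at 1, M2 done at 8
  Job 2: M1 done at 2, M2 done at 19
  Job 5: M1 done at 8, M2 done at 26
  Job 4: M1 done at 15, M2 done at 37
  Job 3: M1 done at 27, M2 done at 46
Makespan = 46

46


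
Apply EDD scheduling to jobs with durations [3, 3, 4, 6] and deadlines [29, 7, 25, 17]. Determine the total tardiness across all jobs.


Sort by due date (EDD order): [(3, 7), (6, 17), (4, 25), (3, 29)]
Compute completion times and tardiness:
  Job 1: p=3, d=7, C=3, tardiness=max(0,3-7)=0
  Job 2: p=6, d=17, C=9, tardiness=max(0,9-17)=0
  Job 3: p=4, d=25, C=13, tardiness=max(0,13-25)=0
  Job 4: p=3, d=29, C=16, tardiness=max(0,16-29)=0
Total tardiness = 0

0


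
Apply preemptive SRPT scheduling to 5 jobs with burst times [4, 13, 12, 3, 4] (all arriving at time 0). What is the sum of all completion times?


Since all jobs arrive at t=0, SRPT equals SPT ordering.
SPT order: [3, 4, 4, 12, 13]
Completion times:
  Job 1: p=3, C=3
  Job 2: p=4, C=7
  Job 3: p=4, C=11
  Job 4: p=12, C=23
  Job 5: p=13, C=36
Total completion time = 3 + 7 + 11 + 23 + 36 = 80

80


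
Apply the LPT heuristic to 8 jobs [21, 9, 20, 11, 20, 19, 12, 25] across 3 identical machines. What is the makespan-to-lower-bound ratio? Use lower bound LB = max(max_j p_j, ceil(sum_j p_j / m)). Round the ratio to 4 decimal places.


LPT order: [25, 21, 20, 20, 19, 12, 11, 9]
Machine loads after assignment: [48, 49, 40]
LPT makespan = 49
Lower bound = max(max_job, ceil(total/3)) = max(25, 46) = 46
Ratio = 49 / 46 = 1.0652

1.0652


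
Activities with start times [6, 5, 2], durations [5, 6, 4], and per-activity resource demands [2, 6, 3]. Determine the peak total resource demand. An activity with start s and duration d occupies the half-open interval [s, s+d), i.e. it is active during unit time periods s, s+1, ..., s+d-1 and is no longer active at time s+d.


Each activity i is active on [start_i, start_i + duration_i).
Compute total resource usage per time slot:
  t=0: active resources = [], total = 0
  t=1: active resources = [], total = 0
  t=2: active resources = [3], total = 3
  t=3: active resources = [3], total = 3
  t=4: active resources = [3], total = 3
  t=5: active resources = [6, 3], total = 9
  t=6: active resources = [2, 6], total = 8
  t=7: active resources = [2, 6], total = 8
  t=8: active resources = [2, 6], total = 8
  t=9: active resources = [2, 6], total = 8
  t=10: active resources = [2, 6], total = 8
Peak resource demand = 9

9


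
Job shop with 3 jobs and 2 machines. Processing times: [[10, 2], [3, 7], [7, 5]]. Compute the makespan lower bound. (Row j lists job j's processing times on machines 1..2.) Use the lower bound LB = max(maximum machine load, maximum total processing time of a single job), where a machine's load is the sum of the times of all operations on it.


Machine loads:
  Machine 1: 10 + 3 + 7 = 20
  Machine 2: 2 + 7 + 5 = 14
Max machine load = 20
Job totals:
  Job 1: 12
  Job 2: 10
  Job 3: 12
Max job total = 12
Lower bound = max(20, 12) = 20

20


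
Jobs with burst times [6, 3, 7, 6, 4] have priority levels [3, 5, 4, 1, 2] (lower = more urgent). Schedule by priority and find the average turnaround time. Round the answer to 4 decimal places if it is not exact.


Sort by priority (ascending = highest first):
Order: [(1, 6), (2, 4), (3, 6), (4, 7), (5, 3)]
Completion times:
  Priority 1, burst=6, C=6
  Priority 2, burst=4, C=10
  Priority 3, burst=6, C=16
  Priority 4, burst=7, C=23
  Priority 5, burst=3, C=26
Average turnaround = 81/5 = 16.2

16.2


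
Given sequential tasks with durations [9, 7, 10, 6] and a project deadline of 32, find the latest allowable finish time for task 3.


LF(activity 3) = deadline - sum of successor durations
Successors: activities 4 through 4 with durations [6]
Sum of successor durations = 6
LF = 32 - 6 = 26

26


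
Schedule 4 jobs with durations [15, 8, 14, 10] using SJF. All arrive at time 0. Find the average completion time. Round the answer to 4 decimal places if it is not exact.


SJF order (ascending): [8, 10, 14, 15]
Completion times:
  Job 1: burst=8, C=8
  Job 2: burst=10, C=18
  Job 3: burst=14, C=32
  Job 4: burst=15, C=47
Average completion = 105/4 = 26.25

26.25


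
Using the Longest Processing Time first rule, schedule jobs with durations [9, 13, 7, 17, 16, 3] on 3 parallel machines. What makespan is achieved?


Sort jobs in decreasing order (LPT): [17, 16, 13, 9, 7, 3]
Assign each job to the least loaded machine:
  Machine 1: jobs [17, 3], load = 20
  Machine 2: jobs [16, 7], load = 23
  Machine 3: jobs [13, 9], load = 22
Makespan = max load = 23

23


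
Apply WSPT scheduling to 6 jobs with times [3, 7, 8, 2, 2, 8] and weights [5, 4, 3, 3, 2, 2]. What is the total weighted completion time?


Compute p/w ratios and sort ascending (WSPT): [(3, 5), (2, 3), (2, 2), (7, 4), (8, 3), (8, 2)]
Compute weighted completion times:
  Job (p=3,w=5): C=3, w*C=5*3=15
  Job (p=2,w=3): C=5, w*C=3*5=15
  Job (p=2,w=2): C=7, w*C=2*7=14
  Job (p=7,w=4): C=14, w*C=4*14=56
  Job (p=8,w=3): C=22, w*C=3*22=66
  Job (p=8,w=2): C=30, w*C=2*30=60
Total weighted completion time = 226

226


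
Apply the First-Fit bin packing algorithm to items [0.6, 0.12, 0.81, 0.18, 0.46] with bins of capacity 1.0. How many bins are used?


Place items sequentially using First-Fit:
  Item 0.6 -> new Bin 1
  Item 0.12 -> Bin 1 (now 0.72)
  Item 0.81 -> new Bin 2
  Item 0.18 -> Bin 1 (now 0.9)
  Item 0.46 -> new Bin 3
Total bins used = 3

3


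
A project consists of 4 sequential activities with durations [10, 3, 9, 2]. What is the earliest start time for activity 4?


Activity 4 starts after activities 1 through 3 complete.
Predecessor durations: [10, 3, 9]
ES = 10 + 3 + 9 = 22

22


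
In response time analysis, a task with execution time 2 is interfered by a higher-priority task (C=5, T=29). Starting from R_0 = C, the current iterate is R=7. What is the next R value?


R_next = C + ceil(R_prev / T_hp) * C_hp
ceil(7 / 29) = ceil(0.2414) = 1
Interference = 1 * 5 = 5
R_next = 2 + 5 = 7
R_next = R_prev, so the iteration has converged (response time = 7).

7


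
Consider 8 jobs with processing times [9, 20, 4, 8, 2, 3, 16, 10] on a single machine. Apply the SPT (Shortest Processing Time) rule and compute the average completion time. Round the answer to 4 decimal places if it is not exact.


Sort jobs by processing time (SPT order): [2, 3, 4, 8, 9, 10, 16, 20]
Compute completion times sequentially:
  Job 1: processing = 2, completes at 2
  Job 2: processing = 3, completes at 5
  Job 3: processing = 4, completes at 9
  Job 4: processing = 8, completes at 17
  Job 5: processing = 9, completes at 26
  Job 6: processing = 10, completes at 36
  Job 7: processing = 16, completes at 52
  Job 8: processing = 20, completes at 72
Sum of completion times = 219
Average completion time = 219/8 = 27.375

27.375


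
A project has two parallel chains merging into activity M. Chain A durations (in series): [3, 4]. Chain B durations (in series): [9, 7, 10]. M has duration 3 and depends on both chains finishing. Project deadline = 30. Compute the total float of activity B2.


Forward pass: ES(B2) = sum of predecessors on chain B = 9
EF = ES + duration = 9 + 7 = 16
Backward pass: LF(M) = deadline = 30; LS(M) = 30 - 3 = 27
LF(B2) = LS(M) - sum(successors on chain B) = 27 - 10 = 17
LS = LF - duration = 17 - 7 = 10
Total float = LS - ES = 10 - 9 = 1

1


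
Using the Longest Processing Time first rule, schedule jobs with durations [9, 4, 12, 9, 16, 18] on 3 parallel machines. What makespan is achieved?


Sort jobs in decreasing order (LPT): [18, 16, 12, 9, 9, 4]
Assign each job to the least loaded machine:
  Machine 1: jobs [18, 4], load = 22
  Machine 2: jobs [16, 9], load = 25
  Machine 3: jobs [12, 9], load = 21
Makespan = max load = 25

25


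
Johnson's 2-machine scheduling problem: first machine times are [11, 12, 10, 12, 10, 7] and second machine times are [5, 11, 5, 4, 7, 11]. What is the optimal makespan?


Apply Johnson's rule:
  Group 1 (a <= b): [(6, 7, 11)]
  Group 2 (a > b): [(2, 12, 11), (5, 10, 7), (1, 11, 5), (3, 10, 5), (4, 12, 4)]
Optimal job order: [6, 2, 5, 1, 3, 4]
Schedule:
  Job 6: M1 done at 7, M2 done at 18
  Job 2: M1 done at 19, M2 done at 30
  Job 5: M1 done at 29, M2 done at 37
  Job 1: M1 done at 40, M2 done at 45
  Job 3: M1 done at 50, M2 done at 55
  Job 4: M1 done at 62, M2 done at 66
Makespan = 66

66


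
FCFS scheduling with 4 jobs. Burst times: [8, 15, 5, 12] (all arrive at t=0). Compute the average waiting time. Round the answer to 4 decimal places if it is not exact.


FCFS order (as given): [8, 15, 5, 12]
Waiting times:
  Job 1: wait = 0
  Job 2: wait = 8
  Job 3: wait = 23
  Job 4: wait = 28
Sum of waiting times = 59
Average waiting time = 59/4 = 14.75

14.75


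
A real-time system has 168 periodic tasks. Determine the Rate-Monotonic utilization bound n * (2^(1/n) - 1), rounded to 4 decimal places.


Compute 2^(1/168) = 1.0041343992
Subtract 1: 1.0041343992 - 1 = 0.0041343992
Multiply by n: 168 * 0.0041343992 = 0.6945790656
Round to 4 dp: 0.6946

0.6946


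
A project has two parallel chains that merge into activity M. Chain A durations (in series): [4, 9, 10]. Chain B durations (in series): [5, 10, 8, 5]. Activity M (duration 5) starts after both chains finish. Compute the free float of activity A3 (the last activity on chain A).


ES(A3) = sum of predecessors on chain A = 13
EF(A3) = ES + duration = 13 + 10 = 23
Successor of A3 is M. ES(M) = max(sum(A), sum(B)) = max(23, 28) = 28
Free float = ES(successor) - EF(current) = 28 - 23 = 5

5


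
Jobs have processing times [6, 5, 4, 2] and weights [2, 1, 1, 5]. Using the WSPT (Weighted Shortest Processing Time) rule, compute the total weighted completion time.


Compute p/w ratios and sort ascending (WSPT): [(2, 5), (6, 2), (4, 1), (5, 1)]
Compute weighted completion times:
  Job (p=2,w=5): C=2, w*C=5*2=10
  Job (p=6,w=2): C=8, w*C=2*8=16
  Job (p=4,w=1): C=12, w*C=1*12=12
  Job (p=5,w=1): C=17, w*C=1*17=17
Total weighted completion time = 55

55


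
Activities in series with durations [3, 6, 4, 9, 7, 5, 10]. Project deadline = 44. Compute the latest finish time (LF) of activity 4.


LF(activity 4) = deadline - sum of successor durations
Successors: activities 5 through 7 with durations [7, 5, 10]
Sum of successor durations = 22
LF = 44 - 22 = 22

22


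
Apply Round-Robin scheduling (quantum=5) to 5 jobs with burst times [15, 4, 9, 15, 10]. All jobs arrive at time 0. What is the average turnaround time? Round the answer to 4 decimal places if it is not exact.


Time quantum = 5
Execution trace:
  J1 runs 5 units, time = 5
  J2 runs 4 units, time = 9
  J3 runs 5 units, time = 14
  J4 runs 5 units, time = 19
  J5 runs 5 units, time = 24
  J1 runs 5 units, time = 29
  J3 runs 4 units, time = 33
  J4 runs 5 units, time = 38
  J5 runs 5 units, time = 43
  J1 runs 5 units, time = 48
  J4 runs 5 units, time = 53
Finish times: [48, 9, 33, 53, 43]
Average turnaround = 186/5 = 37.2

37.2


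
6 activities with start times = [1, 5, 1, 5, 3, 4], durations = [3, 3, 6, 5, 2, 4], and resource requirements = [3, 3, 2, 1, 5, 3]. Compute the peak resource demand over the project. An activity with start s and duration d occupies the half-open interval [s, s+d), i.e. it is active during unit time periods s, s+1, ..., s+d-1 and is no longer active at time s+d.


Each activity i is active on [start_i, start_i + duration_i).
Compute total resource usage per time slot:
  t=0: active resources = [], total = 0
  t=1: active resources = [3, 2], total = 5
  t=2: active resources = [3, 2], total = 5
  t=3: active resources = [3, 2, 5], total = 10
  t=4: active resources = [2, 5, 3], total = 10
  t=5: active resources = [3, 2, 1, 3], total = 9
  t=6: active resources = [3, 2, 1, 3], total = 9
  t=7: active resources = [3, 1, 3], total = 7
  t=8: active resources = [1], total = 1
  t=9: active resources = [1], total = 1
Peak resource demand = 10

10


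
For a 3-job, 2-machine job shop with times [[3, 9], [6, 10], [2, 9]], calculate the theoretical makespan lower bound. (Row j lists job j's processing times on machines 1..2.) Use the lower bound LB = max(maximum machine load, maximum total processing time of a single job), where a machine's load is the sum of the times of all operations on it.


Machine loads:
  Machine 1: 3 + 6 + 2 = 11
  Machine 2: 9 + 10 + 9 = 28
Max machine load = 28
Job totals:
  Job 1: 12
  Job 2: 16
  Job 3: 11
Max job total = 16
Lower bound = max(28, 16) = 28

28


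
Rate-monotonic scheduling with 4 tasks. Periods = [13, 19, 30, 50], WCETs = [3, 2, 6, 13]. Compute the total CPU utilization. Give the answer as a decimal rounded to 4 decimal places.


Compute individual utilizations (exact fractions):
  Task 1: C/T = 3/13 (approx. 0.2308)
  Task 2: C/T = 2/19 (approx. 0.1053)
  Task 3: C/T = 6/30 = 1/5 (approx. 0.2)
  Task 4: C/T = 13/50 (approx. 0.26)
Total utilization U = 3/13 + 2/19 + 1/5 + 13/50 = 9831/12350
Rounded to 4 decimal places: U = 0.7960
RM (Liu & Layland) bound for 4 tasks = 0.756828; compare with U = 9831/12350 (approx. 0.796032)
bound < U <= 1, so the RM sufficient condition is not met (inconclusive; an exact test such as response-time analysis is needed).

0.7960


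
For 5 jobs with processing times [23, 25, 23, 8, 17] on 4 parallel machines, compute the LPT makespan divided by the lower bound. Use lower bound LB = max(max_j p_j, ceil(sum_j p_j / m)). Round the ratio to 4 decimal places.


LPT order: [25, 23, 23, 17, 8]
Machine loads after assignment: [25, 23, 23, 25]
LPT makespan = 25
Lower bound = max(max_job, ceil(total/4)) = max(25, 24) = 25
Ratio = 25 / 25 = 1.0

1.0


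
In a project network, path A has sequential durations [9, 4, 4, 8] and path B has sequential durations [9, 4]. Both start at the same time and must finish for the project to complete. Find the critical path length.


Path A total = 9 + 4 + 4 + 8 = 25
Path B total = 9 + 4 = 13
Critical path = longest path = max(25, 13) = 25

25


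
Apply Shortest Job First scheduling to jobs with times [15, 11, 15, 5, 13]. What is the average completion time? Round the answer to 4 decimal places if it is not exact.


SJF order (ascending): [5, 11, 13, 15, 15]
Completion times:
  Job 1: burst=5, C=5
  Job 2: burst=11, C=16
  Job 3: burst=13, C=29
  Job 4: burst=15, C=44
  Job 5: burst=15, C=59
Average completion = 153/5 = 30.6

30.6


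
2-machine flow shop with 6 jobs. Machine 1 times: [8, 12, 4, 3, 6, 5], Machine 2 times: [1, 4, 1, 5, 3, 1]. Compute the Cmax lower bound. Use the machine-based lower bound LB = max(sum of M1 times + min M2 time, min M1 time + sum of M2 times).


LB1 = sum(M1 times) + min(M2 times) = 38 + 1 = 39
LB2 = min(M1 times) + sum(M2 times) = 3 + 15 = 18
Lower bound = max(LB1, LB2) = max(39, 18) = 39

39


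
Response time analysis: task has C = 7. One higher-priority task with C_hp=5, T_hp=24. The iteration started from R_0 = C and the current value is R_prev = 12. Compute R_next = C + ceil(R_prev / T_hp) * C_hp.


R_next = C + ceil(R_prev / T_hp) * C_hp
ceil(12 / 24) = ceil(0.5) = 1
Interference = 1 * 5 = 5
R_next = 7 + 5 = 12
R_next = R_prev, so the iteration has converged (response time = 12).

12


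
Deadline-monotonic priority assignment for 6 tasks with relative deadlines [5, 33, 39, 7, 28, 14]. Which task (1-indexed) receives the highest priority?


Sort tasks by relative deadline (ascending):
  Task 1: deadline = 5
  Task 4: deadline = 7
  Task 6: deadline = 14
  Task 5: deadline = 28
  Task 2: deadline = 33
  Task 3: deadline = 39
Priority order (highest first): [1, 4, 6, 5, 2, 3]
Highest priority task = 1

1


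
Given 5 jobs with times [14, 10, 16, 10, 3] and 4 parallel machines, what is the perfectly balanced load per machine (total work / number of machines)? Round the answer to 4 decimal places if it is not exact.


Total processing time = 14 + 10 + 16 + 10 + 3 = 53
Number of machines = 4
Ideal balanced load = 53 / 4 = 13.25

13.25


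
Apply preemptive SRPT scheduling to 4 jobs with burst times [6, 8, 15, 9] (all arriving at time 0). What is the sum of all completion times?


Since all jobs arrive at t=0, SRPT equals SPT ordering.
SPT order: [6, 8, 9, 15]
Completion times:
  Job 1: p=6, C=6
  Job 2: p=8, C=14
  Job 3: p=9, C=23
  Job 4: p=15, C=38
Total completion time = 6 + 14 + 23 + 38 = 81

81


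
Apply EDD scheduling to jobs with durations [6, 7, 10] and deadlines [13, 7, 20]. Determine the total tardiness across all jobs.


Sort by due date (EDD order): [(7, 7), (6, 13), (10, 20)]
Compute completion times and tardiness:
  Job 1: p=7, d=7, C=7, tardiness=max(0,7-7)=0
  Job 2: p=6, d=13, C=13, tardiness=max(0,13-13)=0
  Job 3: p=10, d=20, C=23, tardiness=max(0,23-20)=3
Total tardiness = 3

3


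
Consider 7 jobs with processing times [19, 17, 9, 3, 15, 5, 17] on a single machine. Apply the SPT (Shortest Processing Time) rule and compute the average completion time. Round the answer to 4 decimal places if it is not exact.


Sort jobs by processing time (SPT order): [3, 5, 9, 15, 17, 17, 19]
Compute completion times sequentially:
  Job 1: processing = 3, completes at 3
  Job 2: processing = 5, completes at 8
  Job 3: processing = 9, completes at 17
  Job 4: processing = 15, completes at 32
  Job 5: processing = 17, completes at 49
  Job 6: processing = 17, completes at 66
  Job 7: processing = 19, completes at 85
Sum of completion times = 260
Average completion time = 260/7 = 37.1429

37.1429


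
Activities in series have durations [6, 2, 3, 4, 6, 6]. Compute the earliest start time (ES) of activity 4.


Activity 4 starts after activities 1 through 3 complete.
Predecessor durations: [6, 2, 3]
ES = 6 + 2 + 3 = 11

11


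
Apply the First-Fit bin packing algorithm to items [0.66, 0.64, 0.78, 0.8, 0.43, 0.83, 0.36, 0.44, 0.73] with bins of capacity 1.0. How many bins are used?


Place items sequentially using First-Fit:
  Item 0.66 -> new Bin 1
  Item 0.64 -> new Bin 2
  Item 0.78 -> new Bin 3
  Item 0.8 -> new Bin 4
  Item 0.43 -> new Bin 5
  Item 0.83 -> new Bin 6
  Item 0.36 -> Bin 2 (now 1.0)
  Item 0.44 -> Bin 5 (now 0.87)
  Item 0.73 -> new Bin 7
Total bins used = 7

7


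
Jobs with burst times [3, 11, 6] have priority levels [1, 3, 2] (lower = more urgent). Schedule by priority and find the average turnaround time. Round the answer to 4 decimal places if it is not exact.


Sort by priority (ascending = highest first):
Order: [(1, 3), (2, 6), (3, 11)]
Completion times:
  Priority 1, burst=3, C=3
  Priority 2, burst=6, C=9
  Priority 3, burst=11, C=20
Average turnaround = 32/3 = 10.6667

10.6667


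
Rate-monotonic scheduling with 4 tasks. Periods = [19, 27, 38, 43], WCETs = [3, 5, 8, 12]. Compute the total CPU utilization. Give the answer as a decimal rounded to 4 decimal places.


Compute individual utilizations (exact fractions):
  Task 1: C/T = 3/19 (approx. 0.1579)
  Task 2: C/T = 5/27 (approx. 0.1852)
  Task 3: C/T = 8/38 = 4/19 (approx. 0.2105)
  Task 4: C/T = 12/43 (approx. 0.2791)
Total utilization U = 3/19 + 5/27 + 4/19 + 12/43 = 18368/22059
Rounded to 4 decimal places: U = 0.8327
RM (Liu & Layland) bound for 4 tasks = 0.756828; compare with U = 18368/22059 (approx. 0.832676)
bound < U <= 1, so the RM sufficient condition is not met (inconclusive; an exact test such as response-time analysis is needed).

0.8327


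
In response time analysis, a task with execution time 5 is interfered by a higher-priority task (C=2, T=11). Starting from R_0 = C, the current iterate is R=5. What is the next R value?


R_next = C + ceil(R_prev / T_hp) * C_hp
ceil(5 / 11) = ceil(0.4545) = 1
Interference = 1 * 2 = 2
R_next = 5 + 2 = 7

7


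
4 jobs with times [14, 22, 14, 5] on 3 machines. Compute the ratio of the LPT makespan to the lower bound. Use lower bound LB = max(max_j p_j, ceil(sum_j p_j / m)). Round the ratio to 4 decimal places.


LPT order: [22, 14, 14, 5]
Machine loads after assignment: [22, 19, 14]
LPT makespan = 22
Lower bound = max(max_job, ceil(total/3)) = max(22, 19) = 22
Ratio = 22 / 22 = 1.0

1.0


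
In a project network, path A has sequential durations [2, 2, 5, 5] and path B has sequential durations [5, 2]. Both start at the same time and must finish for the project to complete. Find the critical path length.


Path A total = 2 + 2 + 5 + 5 = 14
Path B total = 5 + 2 = 7
Critical path = longest path = max(14, 7) = 14

14


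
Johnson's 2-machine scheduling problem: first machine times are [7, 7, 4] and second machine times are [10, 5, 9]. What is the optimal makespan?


Apply Johnson's rule:
  Group 1 (a <= b): [(3, 4, 9), (1, 7, 10)]
  Group 2 (a > b): [(2, 7, 5)]
Optimal job order: [3, 1, 2]
Schedule:
  Job 3: M1 done at 4, M2 done at 13
  Job 1: M1 done at 11, M2 done at 23
  Job 2: M1 done at 18, M2 done at 28
Makespan = 28

28


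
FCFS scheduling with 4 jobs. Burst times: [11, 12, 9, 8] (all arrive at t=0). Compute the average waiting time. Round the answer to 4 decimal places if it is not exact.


FCFS order (as given): [11, 12, 9, 8]
Waiting times:
  Job 1: wait = 0
  Job 2: wait = 11
  Job 3: wait = 23
  Job 4: wait = 32
Sum of waiting times = 66
Average waiting time = 66/4 = 16.5

16.5


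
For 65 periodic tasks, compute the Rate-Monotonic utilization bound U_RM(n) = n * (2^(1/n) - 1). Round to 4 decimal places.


Compute 2^(1/65) = 1.0107208638
Subtract 1: 1.0107208638 - 1 = 0.0107208638
Multiply by n: 65 * 0.0107208638 = 0.6968561470
Round to 4 dp: 0.6969

0.6969


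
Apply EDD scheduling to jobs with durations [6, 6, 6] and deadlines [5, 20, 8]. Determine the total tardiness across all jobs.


Sort by due date (EDD order): [(6, 5), (6, 8), (6, 20)]
Compute completion times and tardiness:
  Job 1: p=6, d=5, C=6, tardiness=max(0,6-5)=1
  Job 2: p=6, d=8, C=12, tardiness=max(0,12-8)=4
  Job 3: p=6, d=20, C=18, tardiness=max(0,18-20)=0
Total tardiness = 5

5


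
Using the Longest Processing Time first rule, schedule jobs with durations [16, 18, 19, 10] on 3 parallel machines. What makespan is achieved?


Sort jobs in decreasing order (LPT): [19, 18, 16, 10]
Assign each job to the least loaded machine:
  Machine 1: jobs [19], load = 19
  Machine 2: jobs [18], load = 18
  Machine 3: jobs [16, 10], load = 26
Makespan = max load = 26

26


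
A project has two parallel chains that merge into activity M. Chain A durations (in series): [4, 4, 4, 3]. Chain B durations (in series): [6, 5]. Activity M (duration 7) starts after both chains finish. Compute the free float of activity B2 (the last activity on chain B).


ES(B2) = sum of predecessors on chain B = 6
EF(B2) = ES + duration = 6 + 5 = 11
Successor of B2 is M. ES(M) = max(sum(A), sum(B)) = max(15, 11) = 15
Free float = ES(successor) - EF(current) = 15 - 11 = 4

4


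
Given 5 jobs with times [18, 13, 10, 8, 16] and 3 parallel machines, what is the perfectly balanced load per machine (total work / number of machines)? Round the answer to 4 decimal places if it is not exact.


Total processing time = 18 + 13 + 10 + 8 + 16 = 65
Number of machines = 3
Ideal balanced load = 65 / 3 = 21.6667

21.6667


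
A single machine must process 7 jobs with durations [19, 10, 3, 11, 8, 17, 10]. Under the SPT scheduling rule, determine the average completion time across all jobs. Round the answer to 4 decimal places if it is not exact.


Sort jobs by processing time (SPT order): [3, 8, 10, 10, 11, 17, 19]
Compute completion times sequentially:
  Job 1: processing = 3, completes at 3
  Job 2: processing = 8, completes at 11
  Job 3: processing = 10, completes at 21
  Job 4: processing = 10, completes at 31
  Job 5: processing = 11, completes at 42
  Job 6: processing = 17, completes at 59
  Job 7: processing = 19, completes at 78
Sum of completion times = 245
Average completion time = 245/7 = 35.0

35.0


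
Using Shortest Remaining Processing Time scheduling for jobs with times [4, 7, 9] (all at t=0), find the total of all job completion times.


Since all jobs arrive at t=0, SRPT equals SPT ordering.
SPT order: [4, 7, 9]
Completion times:
  Job 1: p=4, C=4
  Job 2: p=7, C=11
  Job 3: p=9, C=20
Total completion time = 4 + 11 + 20 = 35

35
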